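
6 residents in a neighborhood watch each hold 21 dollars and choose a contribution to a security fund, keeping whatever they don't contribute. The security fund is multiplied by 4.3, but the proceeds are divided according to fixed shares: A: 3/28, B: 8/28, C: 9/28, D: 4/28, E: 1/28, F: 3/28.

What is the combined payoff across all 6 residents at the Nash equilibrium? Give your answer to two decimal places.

264.60 dollars

Each unit j contributes comes back to j as 4.3 × (j's share), so j prefers to contribute only if that share exceeds 1/4.3 = 0.2326; otherwise keeping the unit dominates.
B and C are above the threshold, contributing 21 each; the remaining 4 contribute 0. Total contributed: 42.
The security fund pays out 4.3 × 42 = 180.60 in total (split across the unequal shares, but the aggregate is all that matters for the group sum).
The 4 free-riders keep 21 each, adding 84. Group total = 84 + 180.60 = 264.60.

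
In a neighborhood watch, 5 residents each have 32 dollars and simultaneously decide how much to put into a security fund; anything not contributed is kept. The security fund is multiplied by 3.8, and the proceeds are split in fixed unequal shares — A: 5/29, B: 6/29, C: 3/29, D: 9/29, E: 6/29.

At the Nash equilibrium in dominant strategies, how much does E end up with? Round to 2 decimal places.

A player with share s gets back 3.8·s per unit contributed, so full contribution is dominant for anyone with s > 1/3.8 = 0.2632 and zero contribution is dominant for anyone below.
D alone (share 9/29) is above the threshold, contributing 32; the remaining 4 contribute 0. Total contributed: 32.
E keeps 32 and receives 3.8 × 32 × 6/29 = 25.16 from the security fund, for a payoff of 57.16.

57.16 dollars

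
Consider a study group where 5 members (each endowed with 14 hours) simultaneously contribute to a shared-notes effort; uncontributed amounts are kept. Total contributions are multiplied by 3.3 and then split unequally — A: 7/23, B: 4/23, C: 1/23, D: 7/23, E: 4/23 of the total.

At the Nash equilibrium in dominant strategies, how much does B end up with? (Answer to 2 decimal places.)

A player with share s gets back 3.3·s per unit contributed, so full contribution is dominant for anyone with s > 1/3.3 = 0.3030 and zero contribution is dominant for anyone below.
A and D clear that bar, contributing 14 each; the remaining 3 contribute 0. Total contributed: 28.
B keeps 14 and receives 3.3 × 28 × 4/23 = 16.07 from the shared-notes effort, for a payoff of 30.07.

30.07 hours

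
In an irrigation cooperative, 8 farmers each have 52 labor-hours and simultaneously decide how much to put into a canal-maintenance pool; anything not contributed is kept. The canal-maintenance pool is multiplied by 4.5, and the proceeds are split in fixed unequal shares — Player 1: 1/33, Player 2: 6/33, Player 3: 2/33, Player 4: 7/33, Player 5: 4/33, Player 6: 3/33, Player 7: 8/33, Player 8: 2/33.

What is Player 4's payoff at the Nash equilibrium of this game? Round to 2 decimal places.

Player j's private return per contributed unit is 4.5 × (j's share). Contributing is weakly dominant for j when that share is at least 1/4.5 = 0.2222, and contributing 0 is dominant otherwise.
The only share above 0.2222 is Player 7's 8/33, contributing 52; the remaining 7 contribute 0. Total contributed: 52.
Player 4 keeps 52 and receives 4.5 × 52 × 7/33 = 49.64 from the canal-maintenance pool, for a payoff of 101.64.

101.64 labor-hours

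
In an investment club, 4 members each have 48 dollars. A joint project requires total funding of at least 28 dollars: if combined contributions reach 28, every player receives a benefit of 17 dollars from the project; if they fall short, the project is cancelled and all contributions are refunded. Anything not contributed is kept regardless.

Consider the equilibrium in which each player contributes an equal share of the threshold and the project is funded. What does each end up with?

Equal share of the threshold: 28/4 = 7.
At this profile no one gains by cutting their contribution: any cut drops the total below 28, the project is cancelled, contributions are refunded, and the deviator ends with 48, which is less than 48 − 7 + 17 = 58. Contributing more than 7 just wastes the excess. So contributing exactly 7 is a best response.
Each player's payoff: 48 − 7 + 17 = 58.

58 dollars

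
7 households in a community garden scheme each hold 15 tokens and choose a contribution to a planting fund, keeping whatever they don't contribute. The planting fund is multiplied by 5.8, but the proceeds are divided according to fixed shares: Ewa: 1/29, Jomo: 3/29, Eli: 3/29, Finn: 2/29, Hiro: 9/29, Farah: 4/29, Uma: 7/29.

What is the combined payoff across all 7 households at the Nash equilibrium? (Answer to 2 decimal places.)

249.00 tokens

For player j, contributing a unit is worthwhile iff 5.8 × (j's share) ≥ 1, i.e. iff j's share is at least 0.1724.
Hiro and Uma are above the threshold, contributing 15 each; the remaining 5 contribute 0. Total contributed: 30.
The planting fund pays out 5.8 × 30 = 174.00 in total (split across the unequal shares, but the aggregate is all that matters for the group sum).
The 5 free-riders keep 15 each, adding 75. Group total = 75 + 174.00 = 249.00.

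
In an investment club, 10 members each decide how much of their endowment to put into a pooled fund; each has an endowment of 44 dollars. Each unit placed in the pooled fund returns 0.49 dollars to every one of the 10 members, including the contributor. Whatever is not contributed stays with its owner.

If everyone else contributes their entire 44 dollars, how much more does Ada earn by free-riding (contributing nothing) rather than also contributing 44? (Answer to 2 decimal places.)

Switching from a contribution of 44 to 0 lets Ada keep an extra 44 dollars, but lowers the pooled fund by 44, which costs Ada their own share of that drop: 0.49 × 44 = 21.56.
Net gain = 44 − 21.56 = 22.44. The private return per contributed unit (0.49) is below 1, so free-riding is indeed the best response regardless of what the others do.

22.44 dollars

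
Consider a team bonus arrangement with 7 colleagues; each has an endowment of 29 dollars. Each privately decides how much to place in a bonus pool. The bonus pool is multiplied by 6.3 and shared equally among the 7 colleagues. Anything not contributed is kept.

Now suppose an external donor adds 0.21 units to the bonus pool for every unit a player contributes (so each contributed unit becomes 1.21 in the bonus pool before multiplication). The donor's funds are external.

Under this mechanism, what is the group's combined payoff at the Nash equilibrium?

1547.47 dollars

With the mechanism, a contributed unit returns 6.3 × 1.21 / 7 = 1.0890 per unit of net cost to the contributor — now above 1 — so contributing fully is weakly dominant for every player.
At the Nash equilibrium everyone contributes 29. Group total payoff = 6.3 × 1.21 × 203 = 1547.47.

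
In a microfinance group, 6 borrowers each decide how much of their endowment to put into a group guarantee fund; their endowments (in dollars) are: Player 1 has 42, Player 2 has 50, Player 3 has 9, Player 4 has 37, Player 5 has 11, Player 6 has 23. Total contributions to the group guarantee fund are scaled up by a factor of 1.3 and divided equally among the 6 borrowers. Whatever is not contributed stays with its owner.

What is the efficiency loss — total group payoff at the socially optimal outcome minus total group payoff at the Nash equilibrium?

51.60 dollars

The private return per contributed unit is 1.3/6 = 0.2167 < 1 for every player regardless of endowment, so the Nash equilibrium is zero contribution and the group total is Σ E_j = 42 + 50 + 9 + 37 + 11 + 23 = 172.
Each contributed unit returns 1.300 to the group, so the social optimum is full contribution by everyone: group total = 1.300 × 172 = 223.60.
Efficiency loss = (1.300 − 1) × 172 = 51.60.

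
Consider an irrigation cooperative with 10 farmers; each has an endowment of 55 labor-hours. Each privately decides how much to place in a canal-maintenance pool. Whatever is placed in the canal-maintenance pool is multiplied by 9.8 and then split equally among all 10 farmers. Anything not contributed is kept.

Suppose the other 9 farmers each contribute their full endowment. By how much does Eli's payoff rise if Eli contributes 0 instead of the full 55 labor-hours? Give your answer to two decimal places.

1.10 labor-hours

Switching from a contribution of 55 to 0 lets Eli keep an extra 55 labor-hours, but lowers the canal-maintenance pool by 55, which costs Eli their own share of that drop: 9.8/10 × 55 = 53.90.
Net gain = 55 − 53.90 = 1.10. The private return per contributed unit (0.9800) is below 1, so free-riding is indeed the best response regardless of what the others do.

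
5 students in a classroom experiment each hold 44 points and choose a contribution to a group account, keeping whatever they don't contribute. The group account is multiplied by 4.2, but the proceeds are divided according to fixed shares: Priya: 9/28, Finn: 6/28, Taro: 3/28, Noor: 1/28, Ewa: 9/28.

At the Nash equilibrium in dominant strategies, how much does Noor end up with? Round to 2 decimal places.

Each unit j contributes comes back to j as 4.2 × (j's share), so j prefers to contribute only if that share exceeds 1/4.2 = 0.2381; otherwise keeping the unit dominates.
Priya and Ewa clear that bar, contributing 44 each; the remaining 3 contribute 0. Total contributed: 88.
Noor keeps 44 and receives 4.2 × 88 × 1/28 = 13.20 from the group account, for a payoff of 57.20.

57.20 points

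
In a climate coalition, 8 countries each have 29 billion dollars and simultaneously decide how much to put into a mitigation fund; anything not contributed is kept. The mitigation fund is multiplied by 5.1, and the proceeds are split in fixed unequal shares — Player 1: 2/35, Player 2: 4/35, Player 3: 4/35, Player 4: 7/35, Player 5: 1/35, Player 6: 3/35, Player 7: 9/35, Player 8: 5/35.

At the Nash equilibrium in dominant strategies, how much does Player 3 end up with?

For player j, contributing a unit is worthwhile iff 5.1 × (j's share) ≥ 1, i.e. iff j's share is at least 0.1961.
Player 4 and Player 7 clear that bar, contributing 29 each; the remaining 6 contribute 0. Total contributed: 58.
Player 3 keeps 29 and receives 5.1 × 58 × 4/35 = 33.81 from the mitigation fund, for a payoff of 62.81.

62.81 billion dollars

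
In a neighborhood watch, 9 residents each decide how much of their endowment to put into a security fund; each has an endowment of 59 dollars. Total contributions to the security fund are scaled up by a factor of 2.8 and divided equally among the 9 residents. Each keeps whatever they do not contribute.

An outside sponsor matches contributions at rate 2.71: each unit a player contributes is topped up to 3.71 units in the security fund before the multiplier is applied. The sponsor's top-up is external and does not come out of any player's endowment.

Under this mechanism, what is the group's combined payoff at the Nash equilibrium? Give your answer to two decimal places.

5516.03 dollars

Under the mechanism each unit contributed yields 2.8 × 3.71 / 9 = 1.1542 back to its contributor per unit of net cost, which exceeds 1, making full contribution the dominant choice for everyone.
At the Nash equilibrium everyone contributes 59. Group total payoff = 2.8 × 3.71 × 531 = 5516.03.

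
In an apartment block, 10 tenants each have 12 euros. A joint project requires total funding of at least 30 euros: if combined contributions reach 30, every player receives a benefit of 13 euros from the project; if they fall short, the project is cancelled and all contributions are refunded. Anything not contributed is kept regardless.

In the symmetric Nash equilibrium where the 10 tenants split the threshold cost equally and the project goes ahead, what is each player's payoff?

Equal share of the threshold: 30/10 = 3.
At this profile no one gains by cutting their contribution: any cut drops the total below 30, the project is cancelled, contributions are refunded, and the deviator ends with 12, which is less than 12 − 3 + 13 = 22. Contributing more than 3 just wastes the excess. So contributing exactly 3 is a best response.
Each player's payoff: 12 − 3 + 13 = 22.

22 euros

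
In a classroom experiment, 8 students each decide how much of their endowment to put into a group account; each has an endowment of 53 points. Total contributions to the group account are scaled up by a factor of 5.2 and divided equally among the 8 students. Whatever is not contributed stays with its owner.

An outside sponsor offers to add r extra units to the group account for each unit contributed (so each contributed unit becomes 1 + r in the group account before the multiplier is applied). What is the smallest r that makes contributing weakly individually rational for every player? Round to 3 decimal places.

0.538

With matching at rate r, one contributed unit becomes (1 + r) in the group account and returns 5.2 × (1 + r) / 8 to the contributor.
Setting this equal to 1: 1 + r = 8/5.2 = 1.5385.
So the minimum matching rate is r = 1.5385 − 1 = 0.538.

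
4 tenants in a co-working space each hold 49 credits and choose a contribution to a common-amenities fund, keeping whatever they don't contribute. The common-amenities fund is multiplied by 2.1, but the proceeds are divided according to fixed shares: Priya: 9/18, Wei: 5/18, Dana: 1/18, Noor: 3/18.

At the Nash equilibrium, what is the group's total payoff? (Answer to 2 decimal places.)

249.90 credits

Player j's private return per contributed unit is 2.1 × (j's share). Contributing is weakly dominant for j when that share is at least 1/2.1 = 0.4762, and contributing 0 is dominant otherwise.
Priya alone (share 9/18) is above the threshold, contributing 49; the remaining 3 contribute 0. Total contributed: 49.
The common-amenities fund pays out 2.1 × 49 = 102.90 in total (split across the unequal shares, but the aggregate is all that matters for the group sum).
The 3 free-riders keep 49 each, adding 147. Group total = 147 + 102.90 = 249.90.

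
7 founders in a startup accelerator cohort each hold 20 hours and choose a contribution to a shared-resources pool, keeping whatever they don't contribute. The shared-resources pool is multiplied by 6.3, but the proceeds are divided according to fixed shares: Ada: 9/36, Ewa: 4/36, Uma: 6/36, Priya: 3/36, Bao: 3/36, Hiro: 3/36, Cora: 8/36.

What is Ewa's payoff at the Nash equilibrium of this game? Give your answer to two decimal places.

A player with share s gets back 6.3·s per unit contributed, so full contribution is dominant for anyone with s > 1/6.3 = 0.1587 and zero contribution is dominant for anyone below.
The shares above 0.1587 belong to Ada, Uma and Cora, contributing 20 each; the remaining 4 contribute 0. Total contributed: 60.
Ewa keeps 20 and receives 6.3 × 60 × 4/36 = 42.00 from the shared-resources pool, for a payoff of 62.00.

62.00 hours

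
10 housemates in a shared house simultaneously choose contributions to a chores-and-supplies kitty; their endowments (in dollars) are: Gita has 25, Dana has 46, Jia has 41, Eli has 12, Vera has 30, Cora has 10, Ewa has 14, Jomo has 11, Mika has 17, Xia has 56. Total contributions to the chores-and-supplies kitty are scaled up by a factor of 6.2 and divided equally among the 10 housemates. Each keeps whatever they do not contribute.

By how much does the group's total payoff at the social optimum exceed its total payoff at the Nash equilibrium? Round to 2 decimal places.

1362.40 dollars

The private return per contributed unit is 6.2/10 = 0.6200 < 1 for every player regardless of endowment, so the Nash equilibrium is zero contribution and the group total is Σ E_j = 25 + 46 + 41 + 12 + 30 + 10 + 14 + 11 + 17 + 56 = 262.
Each contributed unit returns 6.200 to the group, so the social optimum is full contribution by everyone: group total = 6.200 × 262 = 1624.40.
Efficiency loss = (6.200 − 1) × 262 = 1362.40.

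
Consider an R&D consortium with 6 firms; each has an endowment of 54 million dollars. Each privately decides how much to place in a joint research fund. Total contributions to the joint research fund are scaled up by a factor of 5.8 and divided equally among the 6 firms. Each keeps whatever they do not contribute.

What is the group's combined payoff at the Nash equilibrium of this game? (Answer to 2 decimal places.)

324.00 million dollars

Each contributed unit returns 5.8/6 = 0.9667 to its contributor — below 1 — so contributing 0 is dominant for every player. At the Nash equilibrium everyone keeps their 54, and the group total is 6 × 54 = 324.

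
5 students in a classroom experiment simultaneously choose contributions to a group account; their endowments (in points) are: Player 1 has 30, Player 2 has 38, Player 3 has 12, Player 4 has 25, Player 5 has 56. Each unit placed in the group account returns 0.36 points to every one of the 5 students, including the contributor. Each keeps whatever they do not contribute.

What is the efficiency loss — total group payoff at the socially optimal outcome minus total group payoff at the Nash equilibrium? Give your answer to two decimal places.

The private return per contributed unit is 0.36 < 1 for everyone, so the Nash equilibrium is zero contribution and the group total is Σ E_j = 30 + 38 + 12 + 25 + 56 = 161.
Each contributed unit returns 1.800 to the group, so the social optimum is full contribution by everyone: group total = 1.800 × 161 = 289.80.
Efficiency loss = (1.800 − 1) × 161 = 128.80.

128.80 points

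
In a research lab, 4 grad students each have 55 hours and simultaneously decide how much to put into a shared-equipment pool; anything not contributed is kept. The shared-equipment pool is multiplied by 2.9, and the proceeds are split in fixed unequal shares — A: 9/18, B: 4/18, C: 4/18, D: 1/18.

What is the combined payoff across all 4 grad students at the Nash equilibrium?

Player j's private return per contributed unit is 2.9 × (j's share). Contributing is weakly dominant for j when that share is at least 1/2.9 = 0.3448, and contributing 0 is dominant otherwise.
The only share above 0.3448 is A's 9/18, contributing 55; the remaining 3 contribute 0. Total contributed: 55.
The shared-equipment pool pays out 2.9 × 55 = 159.50 in total (split across the unequal shares, but the aggregate is all that matters for the group sum).
The 3 free-riders keep 55 each, adding 165. Group total = 165 + 159.50 = 324.50.

324.50 hours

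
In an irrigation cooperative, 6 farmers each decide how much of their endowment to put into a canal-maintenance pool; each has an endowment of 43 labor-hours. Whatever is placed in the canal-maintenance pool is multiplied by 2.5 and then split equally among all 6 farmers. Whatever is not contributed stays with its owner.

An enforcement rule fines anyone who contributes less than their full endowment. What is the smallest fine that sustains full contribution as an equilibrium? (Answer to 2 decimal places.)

Given the others contribute fully, the best deviation is to contribute 0 (any partial contribution still incurs the fine and gives up units whose private return 0.4167 is below 1).
Deviating from 43 to 0 saves 43 labor-hours but forfeits the deviator's share of the drop in the canal-maintenance pool: 2.5/6 × 43 = 17.92.
So the deviation gain is 43 − 17.92 = 25.08, and the fine must be at least 25.08 labor-hours to wipe it out.

25.08 labor-hours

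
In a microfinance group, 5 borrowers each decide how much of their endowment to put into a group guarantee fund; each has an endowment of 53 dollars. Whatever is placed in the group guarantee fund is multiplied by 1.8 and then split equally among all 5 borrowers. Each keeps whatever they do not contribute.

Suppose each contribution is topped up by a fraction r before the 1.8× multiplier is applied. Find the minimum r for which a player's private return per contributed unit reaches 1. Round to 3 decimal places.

With matching at rate r, one contributed unit becomes (1 + r) in the group guarantee fund and returns 1.8 × (1 + r) / 5 to the contributor.
Setting this equal to 1: 1 + r = 5/1.8 = 2.7778.
So the minimum matching rate is r = 2.7778 − 1 = 1.778.

1.778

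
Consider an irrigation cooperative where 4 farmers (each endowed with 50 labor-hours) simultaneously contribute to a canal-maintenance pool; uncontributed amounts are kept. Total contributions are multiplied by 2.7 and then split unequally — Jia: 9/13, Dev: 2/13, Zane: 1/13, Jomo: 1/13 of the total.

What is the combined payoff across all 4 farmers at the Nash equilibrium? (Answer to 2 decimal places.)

285.00 labor-hours

For player j, contributing a unit is worthwhile iff 2.7 × (j's share) ≥ 1, i.e. iff j's share is at least 0.3704.
Jia alone (share 9/13) is above the threshold, contributing 50; the remaining 3 contribute 0. Total contributed: 50.
The canal-maintenance pool pays out 2.7 × 50 = 135.00 in total (split across the unequal shares, but the aggregate is all that matters for the group sum).
The 3 free-riders keep 50 each, adding 150. Group total = 150 + 135.00 = 285.00.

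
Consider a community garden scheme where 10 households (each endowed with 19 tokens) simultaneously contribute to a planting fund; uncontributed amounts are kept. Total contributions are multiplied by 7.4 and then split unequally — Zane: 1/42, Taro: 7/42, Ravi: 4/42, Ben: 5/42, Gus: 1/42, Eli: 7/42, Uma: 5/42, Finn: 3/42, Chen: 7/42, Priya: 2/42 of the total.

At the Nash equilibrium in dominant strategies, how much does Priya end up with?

39.09 tokens

Each unit j contributes comes back to j as 7.4 × (j's share), so j prefers to contribute only if that share exceeds 1/7.4 = 0.1351; otherwise keeping the unit dominates.
The shares above 0.1351 belong to Taro, Eli and Chen, contributing 19 each; the remaining 7 contribute 0. Total contributed: 57.
Priya keeps 19 and receives 7.4 × 57 × 2/42 = 20.09 from the planting fund, for a payoff of 39.09.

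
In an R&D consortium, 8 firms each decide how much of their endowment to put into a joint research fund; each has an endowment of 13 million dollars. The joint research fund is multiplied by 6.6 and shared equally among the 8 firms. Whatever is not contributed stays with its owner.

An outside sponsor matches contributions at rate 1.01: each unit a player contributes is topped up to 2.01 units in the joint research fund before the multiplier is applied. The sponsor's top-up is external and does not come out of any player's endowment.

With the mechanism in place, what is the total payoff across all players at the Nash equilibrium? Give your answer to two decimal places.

Under the mechanism each unit contributed yields 6.6 × 2.01 / 8 = 1.6583 back to its contributor per unit of net cost, which exceeds 1, making full contribution the dominant choice for everyone.
At the Nash equilibrium everyone contributes 13. Group total payoff = 6.6 × 2.01 × 104 = 1379.66.

1379.66 million dollars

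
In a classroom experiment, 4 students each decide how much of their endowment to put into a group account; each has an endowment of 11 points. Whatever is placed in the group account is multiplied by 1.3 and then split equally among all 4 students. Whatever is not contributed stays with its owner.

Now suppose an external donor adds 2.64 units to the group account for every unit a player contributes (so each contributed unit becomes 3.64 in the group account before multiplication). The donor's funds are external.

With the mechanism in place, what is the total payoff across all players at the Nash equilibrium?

208.21 points

Under the mechanism each unit contributed yields 1.3 × 3.64 / 4 = 1.1830 back to its contributor per unit of net cost, which exceeds 1, making full contribution the dominant choice for everyone.
So the Nash equilibrium is full contribution by all 4; the group earns 1.3 × 3.64 × 44 = 208.21.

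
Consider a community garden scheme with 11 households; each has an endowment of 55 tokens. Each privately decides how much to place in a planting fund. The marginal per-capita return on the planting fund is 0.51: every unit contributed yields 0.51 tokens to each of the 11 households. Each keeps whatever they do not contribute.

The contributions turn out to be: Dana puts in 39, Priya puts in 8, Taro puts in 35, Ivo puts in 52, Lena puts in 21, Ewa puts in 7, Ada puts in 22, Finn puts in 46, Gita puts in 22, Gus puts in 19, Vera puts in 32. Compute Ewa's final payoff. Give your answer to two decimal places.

202.53 tokens

Total contributed: 39 + 8 + 35 + 52 + 21 + 7 + 22 + 46 + 22 + 19 + 32 = 303.
Each receives 0.51 × 303 = 154.53 from the planting fund.
Ewa keeps 55 − 7 = 48, so Ewa's payoff is 48 + 154.53 = 202.53.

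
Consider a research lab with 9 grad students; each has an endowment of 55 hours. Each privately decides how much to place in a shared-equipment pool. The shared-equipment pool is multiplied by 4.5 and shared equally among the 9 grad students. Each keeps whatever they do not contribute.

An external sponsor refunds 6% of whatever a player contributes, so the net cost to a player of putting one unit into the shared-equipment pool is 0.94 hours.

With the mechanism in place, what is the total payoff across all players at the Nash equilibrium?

The effective private return is (4.5/9) / 0.94 = 0.5319, which is still under 1, so the mechanism doesn't change anyone's dominant strategy: zero contribution.
At the Nash equilibrium no one contributes; group total payoff = 9 × 55 = 495.

495.00 hours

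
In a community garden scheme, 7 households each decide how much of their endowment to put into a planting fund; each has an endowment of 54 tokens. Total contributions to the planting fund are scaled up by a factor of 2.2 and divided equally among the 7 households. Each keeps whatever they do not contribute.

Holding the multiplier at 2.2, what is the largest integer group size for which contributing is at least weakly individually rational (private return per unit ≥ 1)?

2

Private return per unit is 2.2/(group size), which is ≥ 1 whenever the group size is ≤ 2.2.
The largest such integer is 2.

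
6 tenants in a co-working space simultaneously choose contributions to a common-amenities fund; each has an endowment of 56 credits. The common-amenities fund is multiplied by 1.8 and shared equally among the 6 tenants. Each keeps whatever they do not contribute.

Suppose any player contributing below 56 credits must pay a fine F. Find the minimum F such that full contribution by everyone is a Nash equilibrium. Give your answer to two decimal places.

39.20 credits

Given the others contribute fully, the best deviation is to contribute 0 (any partial contribution still incurs the fine and gives up units whose private return 0.3000 is below 1).
Deviating from 56 to 0 saves 56 credits but forfeits the deviator's share of the drop in the common-amenities fund: 1.8/6 × 56 = 16.80.
So the deviation gain is 56 − 16.80 = 39.20, and the fine must be at least 39.20 credits to wipe it out.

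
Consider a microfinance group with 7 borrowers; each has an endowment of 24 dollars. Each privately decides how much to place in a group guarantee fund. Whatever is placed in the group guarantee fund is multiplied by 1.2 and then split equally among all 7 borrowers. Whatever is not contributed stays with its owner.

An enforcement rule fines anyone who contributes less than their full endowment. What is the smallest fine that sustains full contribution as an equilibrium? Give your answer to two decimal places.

Given the others contribute fully, the best deviation is to contribute 0 (any partial contribution still incurs the fine and gives up units whose private return 0.1714 is below 1).
Deviating from 24 to 0 saves 24 dollars but forfeits the deviator's share of the drop in the group guarantee fund: 1.2/7 × 24 = 4.11.
So the deviation gain is 24 − 4.11 = 19.89, and the fine must be at least 19.89 dollars to wipe it out.

19.89 dollars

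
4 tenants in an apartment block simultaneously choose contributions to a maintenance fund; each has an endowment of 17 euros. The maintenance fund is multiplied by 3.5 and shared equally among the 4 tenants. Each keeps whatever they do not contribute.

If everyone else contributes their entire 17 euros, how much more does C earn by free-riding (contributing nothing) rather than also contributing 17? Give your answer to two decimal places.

Switching from a contribution of 17 to 0 lets C keep an extra 17 euros, but lowers the maintenance fund by 17, which costs C their own share of that drop: 3.5/4 × 17 = 14.87.
Net gain = 17 − 14.87 = 2.13. The private return per contributed unit (0.8750) is below 1, so free-riding is indeed the best response regardless of what the others do.

2.13 euros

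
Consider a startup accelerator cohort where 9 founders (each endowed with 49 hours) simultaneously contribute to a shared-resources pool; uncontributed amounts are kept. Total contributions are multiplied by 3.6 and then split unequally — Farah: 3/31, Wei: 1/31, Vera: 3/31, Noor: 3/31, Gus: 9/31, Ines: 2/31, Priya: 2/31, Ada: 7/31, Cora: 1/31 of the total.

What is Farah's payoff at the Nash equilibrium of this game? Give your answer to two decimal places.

66.07 hours

Player j's private return per contributed unit is 3.6 × (j's share). Contributing is weakly dominant for j when that share is at least 1/3.6 = 0.2778, and contributing 0 is dominant otherwise.
Only Gus (9/31) clears that bar, contributing 49; the remaining 8 contribute 0. Total contributed: 49.
Farah keeps 49 and receives 3.6 × 49 × 3/31 = 17.07 from the shared-resources pool, for a payoff of 66.07.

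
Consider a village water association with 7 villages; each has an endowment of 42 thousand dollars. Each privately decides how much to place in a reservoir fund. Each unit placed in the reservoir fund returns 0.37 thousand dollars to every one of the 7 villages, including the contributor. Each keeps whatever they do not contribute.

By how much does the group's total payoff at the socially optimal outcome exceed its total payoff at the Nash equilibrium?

The private return per contributed unit is 0.37 < 1, so contributing 0 is dominant for every player. At the Nash equilibrium everyone keeps their 42, and the group total is 7 × 42 = 294.
Each contributed unit returns 2.590 to the group as a whole (0.37 to each of 7 players), which exceeds 1, so the social optimum is full contribution: group total = 2.590 × 294 = 761.46.
Efficiency loss = 761.46 − 294 = 467.46.

467.46 thousand dollars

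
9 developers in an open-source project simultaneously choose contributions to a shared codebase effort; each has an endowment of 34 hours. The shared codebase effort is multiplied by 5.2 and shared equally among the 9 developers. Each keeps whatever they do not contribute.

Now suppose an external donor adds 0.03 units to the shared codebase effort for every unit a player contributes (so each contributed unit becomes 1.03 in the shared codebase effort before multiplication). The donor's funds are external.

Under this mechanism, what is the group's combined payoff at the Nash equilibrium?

Even with the mechanism, each unit contributed returns only 5.2 × 1.03 / 9 = 0.5951 per unit of net cost, so contributing nothing is still dominant.
At the Nash equilibrium no one contributes; group total payoff = 9 × 34 = 306.

306.00 hours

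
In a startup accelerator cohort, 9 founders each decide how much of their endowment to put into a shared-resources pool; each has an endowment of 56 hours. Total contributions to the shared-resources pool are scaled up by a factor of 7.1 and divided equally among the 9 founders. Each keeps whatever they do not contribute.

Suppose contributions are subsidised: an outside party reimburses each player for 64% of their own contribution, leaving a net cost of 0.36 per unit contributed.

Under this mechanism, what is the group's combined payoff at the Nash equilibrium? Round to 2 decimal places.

3900.96 hours

Under the mechanism each unit contributed yields (7.1/9) / 0.36 = 2.1914 back to its contributor per unit of net cost, which exceeds 1, making full contribution the dominant choice for everyone.
At the Nash equilibrium everyone contributes 56. Group total payoff = 9 × (56 × 0.64 + 7.1 × 56) = 3900.96.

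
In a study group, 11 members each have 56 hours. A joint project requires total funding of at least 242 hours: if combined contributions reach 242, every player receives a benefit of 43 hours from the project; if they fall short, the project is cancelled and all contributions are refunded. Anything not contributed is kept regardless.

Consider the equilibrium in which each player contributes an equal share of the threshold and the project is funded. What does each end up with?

Equal share of the threshold: 242/11 = 22.
At this profile no one gains by cutting their contribution: any cut drops the total below 242, the project is cancelled, contributions are refunded, and the deviator ends with 56, which is less than 56 − 22 + 43 = 77. Contributing more than 22 just wastes the excess. So contributing exactly 22 is a best response.
Each player's payoff: 56 − 22 + 43 = 77.

77 hours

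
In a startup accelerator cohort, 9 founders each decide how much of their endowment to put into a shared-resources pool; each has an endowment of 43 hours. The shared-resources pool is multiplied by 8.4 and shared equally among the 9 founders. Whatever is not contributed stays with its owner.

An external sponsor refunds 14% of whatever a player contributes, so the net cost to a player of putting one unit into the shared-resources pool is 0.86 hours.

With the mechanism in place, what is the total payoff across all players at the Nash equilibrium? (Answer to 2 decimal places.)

3304.98 hours

The effective private return per unit is now (8.4/9) / 0.86 = 1.0853 > 1, so every player's dominant strategy flips to full contribution.
At the Nash equilibrium everyone contributes 43. Group total payoff = 9 × (43 × 0.14 + 8.4 × 43) = 3304.98.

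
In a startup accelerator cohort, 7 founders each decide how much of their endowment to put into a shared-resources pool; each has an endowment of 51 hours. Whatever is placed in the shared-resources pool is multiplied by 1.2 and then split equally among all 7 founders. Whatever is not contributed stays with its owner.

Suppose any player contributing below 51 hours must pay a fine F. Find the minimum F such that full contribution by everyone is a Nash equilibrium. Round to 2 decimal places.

42.26 hours

Given the others contribute fully, the best deviation is to contribute 0 (any partial contribution still incurs the fine and gives up units whose private return 0.1714 is below 1).
Deviating from 51 to 0 saves 51 hours but forfeits the deviator's share of the drop in the shared-resources pool: 1.2/7 × 51 = 8.74.
So the deviation gain is 51 − 8.74 = 42.26, and the fine must be at least 42.26 hours to wipe it out.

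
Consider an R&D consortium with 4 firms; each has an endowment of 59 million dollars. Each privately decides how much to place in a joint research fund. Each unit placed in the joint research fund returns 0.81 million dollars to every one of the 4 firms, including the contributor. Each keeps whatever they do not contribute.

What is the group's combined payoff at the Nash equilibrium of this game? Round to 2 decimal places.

The private return per contributed unit is 0.81 < 1, so contributing 0 is dominant for every player. At the Nash equilibrium everyone keeps their 59, and the group total is 4 × 59 = 236.

236.00 million dollars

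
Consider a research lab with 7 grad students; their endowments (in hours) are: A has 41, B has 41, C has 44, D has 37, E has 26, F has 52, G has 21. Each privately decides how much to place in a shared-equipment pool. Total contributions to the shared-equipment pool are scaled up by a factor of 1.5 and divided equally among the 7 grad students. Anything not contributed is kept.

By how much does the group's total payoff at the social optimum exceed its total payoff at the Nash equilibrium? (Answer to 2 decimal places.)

131.00 hours

The private return per contributed unit is 1.5/7 = 0.2143 < 1 for every player regardless of endowment, so the Nash equilibrium is zero contribution and the group total is Σ E_j = 41 + 41 + 44 + 37 + 26 + 52 + 21 = 262.
Each contributed unit returns 1.500 to the group, so the social optimum is full contribution by everyone: group total = 1.500 × 262 = 393.00.
Efficiency loss = (1.500 − 1) × 262 = 131.00.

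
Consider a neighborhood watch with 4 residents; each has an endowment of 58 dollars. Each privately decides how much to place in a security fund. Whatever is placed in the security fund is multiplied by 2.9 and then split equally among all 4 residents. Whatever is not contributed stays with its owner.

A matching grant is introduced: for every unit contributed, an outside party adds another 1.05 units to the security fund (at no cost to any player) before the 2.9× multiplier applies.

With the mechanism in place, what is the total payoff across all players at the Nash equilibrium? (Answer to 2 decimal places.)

The effective private return per unit is now 2.9 × 2.05 / 4 = 1.4863 > 1, so every player's dominant strategy flips to full contribution.
So the Nash equilibrium is full contribution by all 4; the group earns 2.9 × 2.05 × 232 = 1379.24.

1379.24 dollars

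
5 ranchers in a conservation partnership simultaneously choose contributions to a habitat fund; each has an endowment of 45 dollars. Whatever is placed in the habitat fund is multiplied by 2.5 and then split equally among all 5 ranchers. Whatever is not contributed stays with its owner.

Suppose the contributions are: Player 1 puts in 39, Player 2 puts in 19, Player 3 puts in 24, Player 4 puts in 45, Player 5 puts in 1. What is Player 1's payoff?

70.00 dollars

Total contributed: 39 + 19 + 24 + 45 + 1 = 128.
Each receives 2.5 × 128 / 5 = 64.00 from the habitat fund.
Player 1 keeps 45 − 39 = 6, so Player 1's payoff is 6 + 64.00 = 70.00.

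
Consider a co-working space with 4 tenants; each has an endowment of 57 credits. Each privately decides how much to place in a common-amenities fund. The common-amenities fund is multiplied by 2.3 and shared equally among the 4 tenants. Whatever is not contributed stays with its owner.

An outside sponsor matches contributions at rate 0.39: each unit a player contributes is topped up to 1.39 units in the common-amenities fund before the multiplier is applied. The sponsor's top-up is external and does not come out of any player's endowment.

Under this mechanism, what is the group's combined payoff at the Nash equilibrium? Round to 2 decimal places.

228.00 credits

The effective private return is 2.3 × 1.39 / 4 = 0.7993, which is still under 1, so the mechanism doesn't change anyone's dominant strategy: zero contribution.
At the Nash equilibrium no one contributes; group total payoff = 4 × 57 = 228.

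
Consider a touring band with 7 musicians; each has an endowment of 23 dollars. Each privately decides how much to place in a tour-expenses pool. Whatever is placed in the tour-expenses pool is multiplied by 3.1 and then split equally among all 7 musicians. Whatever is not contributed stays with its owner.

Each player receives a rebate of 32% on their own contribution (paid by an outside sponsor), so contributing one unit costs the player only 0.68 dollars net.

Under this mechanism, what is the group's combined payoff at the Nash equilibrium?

With the mechanism, a contributed unit returns (3.1/7) / 0.68 = 0.6513 per unit of net cost — still below 1 — so contributing 0 remains dominant for every player.
At the Nash equilibrium no one contributes; group total payoff = 7 × 23 = 161.

161.00 dollars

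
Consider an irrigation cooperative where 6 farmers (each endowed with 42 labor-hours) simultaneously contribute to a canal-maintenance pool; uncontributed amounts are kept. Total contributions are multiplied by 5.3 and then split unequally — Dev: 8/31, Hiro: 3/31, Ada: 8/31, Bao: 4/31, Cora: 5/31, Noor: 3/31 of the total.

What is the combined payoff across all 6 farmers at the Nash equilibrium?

613.20 labor-hours

A player with share s gets back 5.3·s per unit contributed, so full contribution is dominant for anyone with s > 1/5.3 = 0.1887 and zero contribution is dominant for anyone below.
Dev and Ada clear that bar, contributing 42 each; the remaining 4 contribute 0. Total contributed: 84.
The canal-maintenance pool pays out 5.3 × 84 = 445.20 in total (split across the unequal shares, but the aggregate is all that matters for the group sum).
The 4 free-riders keep 42 each, adding 168. Group total = 168 + 445.20 = 613.20.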